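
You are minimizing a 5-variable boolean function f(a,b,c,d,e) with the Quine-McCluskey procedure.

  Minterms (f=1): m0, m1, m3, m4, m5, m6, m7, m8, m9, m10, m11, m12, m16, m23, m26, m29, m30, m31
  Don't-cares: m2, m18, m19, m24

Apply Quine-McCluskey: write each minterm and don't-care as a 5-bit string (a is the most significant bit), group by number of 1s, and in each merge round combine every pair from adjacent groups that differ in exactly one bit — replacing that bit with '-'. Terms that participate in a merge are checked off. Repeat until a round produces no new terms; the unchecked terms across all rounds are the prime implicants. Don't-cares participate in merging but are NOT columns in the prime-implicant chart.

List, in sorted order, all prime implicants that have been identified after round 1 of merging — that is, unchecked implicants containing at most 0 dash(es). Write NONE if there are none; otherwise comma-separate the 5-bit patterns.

[col 0] 00000*, 00001*, 00010*, 00011*, 00100*, 00101*, 00110*, 00111*, 01000*, 01001*, 01010*, 01011*, 01100*, 10000*, 10010*, 10011*, 10111*, 11000*, 11010*, 11101*, 11110*, 11111*
[col 1] -0000*, -0010*, -0011*, -0111*, -1000*, -1010*, 0-000*, 0-001*, 0-010*, 0-011*, 0-100*, 00-00*, 00-01*, 00-10*, 00-11*, 000-0*, 000-1*, 0000-*, 0001-*, 001-0*, 001-1*, 0010-*, 0011-*, 01-00*, 010-0*, 010-1*, 0100-*, 0101-*, 1-000*, 1-010*, 1-111, 10-11*, 100-0*, 1001-*, 11-10, 110-0*, 111-1, 1111-
[col 2] --000*, --010*, -0-11, -00-0*, -001-, -10-0*, 0--00, 0-0-0*, 0-0-1*, 0-00-*, 0-01-*, 00--0*, 00--1*, 00-0-*, 00-1-*, 000--*, 001--*, 010--*, 1-0-0*
[col 3] --0-0, 0-0--, 00---
Prime implicants: --0-0, -0-11, -001-, 0--00, 0-0--, 00---, 1-111, 11-10, 111-1, 1111-

NONE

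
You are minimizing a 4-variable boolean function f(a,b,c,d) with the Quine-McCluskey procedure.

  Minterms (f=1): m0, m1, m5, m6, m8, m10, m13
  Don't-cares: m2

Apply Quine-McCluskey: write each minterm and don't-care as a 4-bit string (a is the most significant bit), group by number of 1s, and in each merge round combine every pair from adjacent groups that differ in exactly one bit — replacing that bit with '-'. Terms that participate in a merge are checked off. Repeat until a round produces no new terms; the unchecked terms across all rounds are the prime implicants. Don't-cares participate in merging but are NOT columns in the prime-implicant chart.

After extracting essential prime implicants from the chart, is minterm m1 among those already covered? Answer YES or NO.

NO

Round 0: 0000✓ 0001✓ 0010✓ 0101✓ 0110✓ 1000✓ 1010✓ 1101✓
Round 1: -000✓ -010✓ -101 0-01 0-10 00-0✓ 000- 10-0✓
Round 2: -0-0
PIs = {-0-0, -101, 0-01, 0-10, 000-}
Coverage chart:
  m0: -0-0,000-
  m1: 0-01,000-
  m5: -101,0-01
  m6: 0-10 ←essential
  m8: -0-0 ←essential
  m10: -0-0 ←essential
  m13: -101 ←essential
Essential: -0-0, -101, 0-10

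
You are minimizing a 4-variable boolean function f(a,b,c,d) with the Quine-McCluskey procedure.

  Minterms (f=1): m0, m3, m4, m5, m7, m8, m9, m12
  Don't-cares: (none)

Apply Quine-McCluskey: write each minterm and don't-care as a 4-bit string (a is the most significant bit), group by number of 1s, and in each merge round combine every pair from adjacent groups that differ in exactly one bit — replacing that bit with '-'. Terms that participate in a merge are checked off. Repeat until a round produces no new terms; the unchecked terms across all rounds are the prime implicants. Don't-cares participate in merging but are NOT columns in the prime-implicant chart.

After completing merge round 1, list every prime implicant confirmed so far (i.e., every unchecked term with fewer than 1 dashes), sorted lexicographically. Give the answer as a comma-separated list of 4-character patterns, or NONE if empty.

size-2^0 implicants → 0000(✓)  0011(✓)  0100(✓)  0101(✓)  0111(✓)  1000(✓)  1001(✓)  1100(✓)
size-2^1 implicants → -000(✓)  -100(✓)  0-00(✓)  0-11  01-1  010-  1-00(✓)  100-
size-2^2 implicants → --00
Unchecked terms (primes): --00, 0-11, 01-1, 010-, 100-

NONE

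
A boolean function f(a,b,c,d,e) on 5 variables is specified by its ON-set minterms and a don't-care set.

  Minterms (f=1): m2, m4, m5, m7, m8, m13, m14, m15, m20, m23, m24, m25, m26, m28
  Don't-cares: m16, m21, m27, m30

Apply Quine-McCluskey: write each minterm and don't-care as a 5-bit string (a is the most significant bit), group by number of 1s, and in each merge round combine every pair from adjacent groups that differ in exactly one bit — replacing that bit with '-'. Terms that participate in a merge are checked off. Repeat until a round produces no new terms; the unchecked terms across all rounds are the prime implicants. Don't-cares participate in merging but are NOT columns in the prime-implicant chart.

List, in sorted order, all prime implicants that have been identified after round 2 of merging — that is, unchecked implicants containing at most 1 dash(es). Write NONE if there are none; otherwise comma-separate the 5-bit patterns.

Round 0: 00010 00100✓ 00101✓ 00111✓ 01000✓ 01101✓ 01110✓ 01111✓ 10000✓ 10100✓ 10101✓ 10111✓ 11000✓ 11001✓ 11010✓ 11011✓ 11100✓ 11110✓
Round 1: -0100✓ -0101✓ -0111✓ -1000 -1110 0-101✓ 0-111✓ 001-1✓ 0010-✓ 011-1✓ 0111- 1-000✓ 1-100✓ 10-00✓ 101-1✓ 1010-✓ 11-00✓ 11-10✓ 110-0✓ 110-1✓ 1100-✓ 1101-✓ 111-0✓
Round 2: -01-1 -010- 0-1-1 1--00 11--0 110--
PIs = {-01-1, -010-, -1000, -1110, 0-1-1, 00010, 0111-, 1--00, 11--0, 110--}

-1000, -1110, 00010, 0111-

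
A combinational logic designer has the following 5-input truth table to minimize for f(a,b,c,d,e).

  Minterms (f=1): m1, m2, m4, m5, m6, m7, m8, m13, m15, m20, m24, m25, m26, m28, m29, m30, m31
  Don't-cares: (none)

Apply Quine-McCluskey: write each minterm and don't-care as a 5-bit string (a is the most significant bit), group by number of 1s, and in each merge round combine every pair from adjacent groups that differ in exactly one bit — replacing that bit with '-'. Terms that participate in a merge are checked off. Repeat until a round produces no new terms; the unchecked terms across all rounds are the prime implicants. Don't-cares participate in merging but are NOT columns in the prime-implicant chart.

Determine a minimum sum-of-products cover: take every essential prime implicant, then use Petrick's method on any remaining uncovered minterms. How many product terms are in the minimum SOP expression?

size-2^0 implicants → 00001(✓)  00010(✓)  00100(✓)  00101(✓)  00110(✓)  00111(✓)  01000(✓)  01101(✓)  01111(✓)  10100(✓)  11000(✓)  11001(✓)  11010(✓)  11100(✓)  11101(✓)  11110(✓)  11111(✓)
size-2^1 implicants → -0100  -1000  -1101(✓)  -1111(✓)  0-101(✓)  0-111(✓)  00-01  00-10  001-0(✓)  001-1(✓)  0010-(✓)  0011-(✓)  011-1(✓)  1-100  11-00(✓)  11-01(✓)  11-10(✓)  110-0(✓)  1100-(✓)  111-0(✓)  111-1(✓)  1110-(✓)  1111-(✓)
size-2^2 implicants → -11-1  0-1-1  001--  11--0  11-0-  111--
Unchecked terms (primes): -0100, -1000, -11-1, 0-1-1, 00-01, 00-10, 001--, 1-100, 11--0, 11-0-, 111--
Minterm coverage:
  m1 ⊆ 00-01 [E]
  m2 ⊆ 00-10 [E]
  m4 ⊆ -0100,001--
  m5 ⊆ 0-1-1,00-01,001--
  m6 ⊆ 00-10,001--
  m7 ⊆ 0-1-1,001--
  m8 ⊆ -1000 [E]
  m13 ⊆ -11-1,0-1-1
  m15 ⊆ -11-1,0-1-1
  m20 ⊆ -0100,1-100
  m24 ⊆ -1000,11--0,11-0-
  m25 ⊆ 11-0- [E]
  m26 ⊆ 11--0 [E]
  m28 ⊆ 1-100,11--0,11-0-,111--
  m29 ⊆ -11-1,11-0-,111--
  m30 ⊆ 11--0,111--
  m31 ⊆ -11-1,111--
E = {-1000, 00-01, 00-10, 11--0, 11-0-}
Petrick residual → -0100, -11-1, 0-1-1
Cover = b'cd'e' + bc'd'e' + bce + a'ce + a'b'd'e + a'b'de' + abe' + abd'  |cover|=8

8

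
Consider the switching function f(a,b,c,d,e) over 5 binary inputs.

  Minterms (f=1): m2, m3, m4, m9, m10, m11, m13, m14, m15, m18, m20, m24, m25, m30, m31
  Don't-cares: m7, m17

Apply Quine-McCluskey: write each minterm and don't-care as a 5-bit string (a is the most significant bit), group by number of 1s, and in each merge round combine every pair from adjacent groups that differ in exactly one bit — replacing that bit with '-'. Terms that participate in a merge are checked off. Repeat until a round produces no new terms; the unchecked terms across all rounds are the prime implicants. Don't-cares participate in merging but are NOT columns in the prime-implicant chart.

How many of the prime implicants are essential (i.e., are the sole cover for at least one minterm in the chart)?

Round 0: 00010✓ 00011✓ 00100✓ 00111✓ 01001✓ 01010✓ 01011✓ 01101✓ 01110✓ 01111✓ 10001✓ 10010✓ 10100✓ 11000✓ 11001✓ 11110✓ 11111✓
Round 1: -0010 -0100 -1001 -1110✓ -1111✓ 0-010✓ 0-011✓ 0-111✓ 00-11✓ 0001-✓ 01-01✓ 01-10✓ 01-11✓ 010-1✓ 0101-✓ 011-1✓ 0111-✓ 1-001 1100- 1111-✓
Round 2: -111- 0--11 0-01- 01--1 01-1-
PIs = {-0010, -0100, -1001, -111-, 0--11, 0-01-, 01--1, 01-1-, 1-001, 1100-}
Coverage chart:
  m2: -0010,0-01-
  m3: 0--11,0-01-
  m4: -0100 ←essential
  m9: -1001,01--1
  m10: 0-01-,01-1-
  m11: 0--11,0-01-,01--1,01-1-
  m13: 01--1 ←essential
  m14: -111-,01-1-
  m15: -111-,0--11,01--1,01-1-
  m18: -0010 ←essential
  m20: -0100 ←essential
  m24: 1100- ←essential
  m25: -1001,1-001,1100-
  m30: -111- ←essential
  m31: -111- ←essential
Essential: -0010, -0100, -111-, 01--1, 1100-

5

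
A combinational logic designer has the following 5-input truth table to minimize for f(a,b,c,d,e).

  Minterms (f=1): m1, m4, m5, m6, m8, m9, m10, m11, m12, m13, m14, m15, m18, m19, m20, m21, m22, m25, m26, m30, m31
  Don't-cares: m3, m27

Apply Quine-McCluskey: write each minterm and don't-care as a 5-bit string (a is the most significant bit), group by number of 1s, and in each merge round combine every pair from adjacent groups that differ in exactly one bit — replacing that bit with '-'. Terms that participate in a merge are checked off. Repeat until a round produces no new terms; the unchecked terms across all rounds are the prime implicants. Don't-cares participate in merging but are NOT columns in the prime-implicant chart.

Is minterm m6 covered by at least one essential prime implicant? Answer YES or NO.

size-2^0 implicants → 00001(✓)  00011(✓)  00100(✓)  00101(✓)  00110(✓)  01000(✓)  01001(✓)  01010(✓)  01011(✓)  01100(✓)  01101(✓)  01110(✓)  01111(✓)  10010(✓)  10011(✓)  10100(✓)  10101(✓)  10110(✓)  11001(✓)  11010(✓)  11011(✓)  11110(✓)  11111(✓)
size-2^1 implicants → -0011(✓)  -0100(✓)  -0101(✓)  -0110(✓)  -1001(✓)  -1010(✓)  -1011(✓)  -1110(✓)  -1111(✓)  0-001(✓)  0-011(✓)  0-100(✓)  0-101(✓)  0-110(✓)  00-01(✓)  000-1(✓)  001-0(✓)  0010-(✓)  01-00(✓)  01-01(✓)  01-10(✓)  01-11(✓)  010-0(✓)  010-1(✓)  0100-(✓)  0101-(✓)  011-0(✓)  011-1(✓)  0110-(✓)  0111-(✓)  1-010(✓)  1-011(✓)  1-110(✓)  10-10(✓)  1001-(✓)  101-0(✓)  1010-(✓)  11-10(✓)  11-11(✓)  110-1(✓)  1101-(✓)  1111-(✓)
size-2^2 implicants → --011  --110  -01-0  -010-  -1-10(✓)  -1-11(✓)  -10-1  -101-(✓)  -111-(✓)  0--01  0-0-1  0-1-0  0-10-  01--0(✓)  01--1(✓)  01-0-(✓)  01-1-(✓)  010--(✓)  011--(✓)  1--10  1-01-  11-1-(✓)
size-2^3 implicants → -1-1-  01---
Unchecked terms (primes): --011, --110, -01-0, -010-, -1-1-, -10-1, 0--01, 0-0-1, 0-1-0, 0-10-, 01---, 1--10, 1-01-
Minterm coverage:
  m1 ⊆ 0--01,0-0-1
  m4 ⊆ -01-0,-010-,0-1-0,0-10-
  m5 ⊆ -010-,0--01,0-10-
  m6 ⊆ --110,-01-0,0-1-0
  m8 ⊆ 01--- [E]
  m9 ⊆ -10-1,0--01,0-0-1,01---
  m10 ⊆ -1-1-,01---
  m11 ⊆ --011,-1-1-,-10-1,0-0-1,01---
  m12 ⊆ 0-1-0,0-10-,01---
  m13 ⊆ 0--01,0-10-,01---
  m14 ⊆ --110,-1-1-,0-1-0,01---
  m15 ⊆ -1-1-,01---
  m18 ⊆ 1--10,1-01-
  m19 ⊆ --011,1-01-
  m20 ⊆ -01-0,-010-
  m21 ⊆ -010- [E]
  m22 ⊆ --110,-01-0,1--10
  m25 ⊆ -10-1 [E]
  m26 ⊆ -1-1-,1--10,1-01-
  m30 ⊆ --110,-1-1-,1--10
  m31 ⊆ -1-1- [E]
E = {-010-, -1-1-, -10-1, 01---}

NO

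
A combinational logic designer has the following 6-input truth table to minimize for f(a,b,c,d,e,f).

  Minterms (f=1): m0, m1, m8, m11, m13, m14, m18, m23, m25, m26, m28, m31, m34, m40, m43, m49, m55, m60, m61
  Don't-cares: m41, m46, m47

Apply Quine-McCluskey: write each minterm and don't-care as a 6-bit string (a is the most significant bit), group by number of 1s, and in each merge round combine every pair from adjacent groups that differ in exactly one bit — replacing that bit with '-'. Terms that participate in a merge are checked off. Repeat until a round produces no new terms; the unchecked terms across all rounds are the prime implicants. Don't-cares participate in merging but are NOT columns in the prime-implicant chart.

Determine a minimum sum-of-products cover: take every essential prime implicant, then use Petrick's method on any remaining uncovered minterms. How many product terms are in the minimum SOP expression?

[col 0] 000000*, 000001*, 001000*, 001011*, 001101, 001110*, 010010*, 010111*, 011001, 011010*, 011100*, 011111*, 100010, 101000*, 101001*, 101011*, 101110*, 101111*, 110001, 110111*, 111100*, 111101*
[col 1] -01000, -01011, -01110, -10111, -11100, 00-000, 00000-, 01-010, 01-111, 101-11, 1010-1, 10100-, 10111-, 11110-
Prime implicants: -01000, -01011, -01110, -10111, -11100, 00-000, 00000-, 001101, 01-010, 01-111, 011001, 100010, 101-11, 1010-1, 10100-, 10111-, 110001, 11110-
PI chart (minterm → PIs covering it):
  0 | 00-000,00000-
  1 | 00000-  (sole → essential)
  8 | -01000,00-000
  11 | -01011  (sole → essential)
  13 | 001101  (sole → essential)
  14 | -01110  (sole → essential)
  18 | 01-010  (sole → essential)
  23 | -10111,01-111
  25 | 011001  (sole → essential)
  26 | 01-010  (sole → essential)
  28 | -11100  (sole → essential)
  31 | 01-111  (sole → essential)
  34 | 100010  (sole → essential)
  40 | -01000,10100-
  43 | -01011,101-11,1010-1
  49 | 110001  (sole → essential)
  55 | -10111  (sole → essential)
  60 | -11100,11110-
  61 | 11110-  (sole → essential)
Essential prime implicants: -01011, -01110, -10111, -11100, 00000-, 001101, 01-010, 01-111, 011001, 100010, 110001, 11110-
Petrick residual → -01000
Minimum SOP uses 13 PIs: b'cd'e'f' + b'cd'ef + b'cdef' + bc'def + bcde'f' + a'b'c'd'e' + a'b'cde'f + a'bd'ef' + a'bdef + a'bcd'e'f + ab'c'd'ef' + abc'd'e'f + abcde'

13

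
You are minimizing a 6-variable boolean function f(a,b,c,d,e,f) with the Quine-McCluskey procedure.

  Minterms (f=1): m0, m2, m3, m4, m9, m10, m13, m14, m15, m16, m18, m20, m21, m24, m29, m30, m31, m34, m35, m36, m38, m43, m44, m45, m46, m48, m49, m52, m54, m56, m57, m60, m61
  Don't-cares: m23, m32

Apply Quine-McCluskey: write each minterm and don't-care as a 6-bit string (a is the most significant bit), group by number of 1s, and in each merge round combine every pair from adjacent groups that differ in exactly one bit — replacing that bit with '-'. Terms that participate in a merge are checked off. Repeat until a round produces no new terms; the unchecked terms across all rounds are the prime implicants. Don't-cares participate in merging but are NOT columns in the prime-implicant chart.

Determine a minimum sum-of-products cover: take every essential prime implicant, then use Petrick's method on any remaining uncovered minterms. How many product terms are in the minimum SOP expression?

size-2^0 implicants → 000000(✓)  000010(✓)  000011(✓)  000100(✓)  001001(✓)  001010(✓)  001101(✓)  001110(✓)  001111(✓)  010000(✓)  010010(✓)  010100(✓)  010101(✓)  010111(✓)  011000(✓)  011101(✓)  011110(✓)  011111(✓)  100000(✓)  100010(✓)  100011(✓)  100100(✓)  100110(✓)  101011(✓)  101100(✓)  101101(✓)  101110(✓)  110000(✓)  110001(✓)  110100(✓)  110110(✓)  111000(✓)  111001(✓)  111100(✓)  111101(✓)
size-2^1 implicants → -00000(✓)  -00010(✓)  -00011(✓)  -00100(✓)  -01101(✓)  -01110  -10000(✓)  -10100(✓)  -11000(✓)  -11101(✓)  0-0000(✓)  0-0010(✓)  0-0100(✓)  0-1101(✓)  0-1110(✓)  0-1111(✓)  00-010  000-00(✓)  0000-0(✓)  00001-(✓)  001-01  001-10  0011-1(✓)  00111-(✓)  01-000(✓)  01-101(✓)  01-111(✓)  010-00(✓)  0100-0(✓)  0101-1(✓)  01010-  0111-1(✓)  01111-(✓)  1-0000(✓)  1-0100(✓)  1-0110(✓)  1-1100(✓)  1-1101(✓)  10-011  10-100(✓)  10-110(✓)  100-00(✓)  100-10(✓)  1000-0(✓)  10001-(✓)  1001-0(✓)  1011-0(✓)  10110-(✓)  11-000(✓)  11-001(✓)  11-100(✓)  110-00(✓)  11000-(✓)  1101-0(✓)  111-00(✓)  111-01(✓)  11100-(✓)  11110-(✓)
size-2^2 implicants → --0000(✓)  --0100(✓)  --1101  -00-00(✓)  -000-0  -0001-  -1-000  -10-00(✓)  0-0-00(✓)  0-00-0  0-11-1  0-111-  01-1-1  1--100  1-0-00(✓)  1-01-0  1-110-  10-1-0  100--0  11--00  11-00-  111-0-
size-2^3 implicants → --0-00
Unchecked terms (primes): --0-00, --1101, -000-0, -0001-, -01110, -1-000, 0-00-0, 0-11-1, 0-111-, 00-010, 001-01, 001-10, 01-1-1, 01010-, 1--100, 1-01-0, 1-110-, 10-011, 10-1-0, 100--0, 11--00, 11-00-, 111-0-
Minterm coverage:
  m0 ⊆ --0-00,-000-0,0-00-0
  m2 ⊆ -000-0,-0001-,0-00-0,00-010
  m3 ⊆ -0001- [E]
  m4 ⊆ --0-00 [E]
  m9 ⊆ 001-01 [E]
  m10 ⊆ 00-010,001-10
  m13 ⊆ --1101,0-11-1,001-01
  m14 ⊆ -01110,0-111-,001-10
  m15 ⊆ 0-11-1,0-111-
  m16 ⊆ --0-00,-1-000,0-00-0
  m18 ⊆ 0-00-0 [E]
  m20 ⊆ --0-00,01010-
  m21 ⊆ 01-1-1,01010-
  m24 ⊆ -1-000 [E]
  m29 ⊆ --1101,0-11-1,01-1-1
  m30 ⊆ 0-111- [E]
  m31 ⊆ 0-11-1,0-111-,01-1-1
  m34 ⊆ -000-0,-0001-,100--0
  m35 ⊆ -0001-,10-011
  m36 ⊆ --0-00,1--100,1-01-0,10-1-0,100--0
  m38 ⊆ 1-01-0,10-1-0,100--0
  m43 ⊆ 10-011 [E]
  m44 ⊆ 1--100,1-110-,10-1-0
  m45 ⊆ --1101,1-110-
  m46 ⊆ -01110,10-1-0
  m48 ⊆ --0-00,-1-000,11--00,11-00-
  m49 ⊆ 11-00- [E]
  m52 ⊆ --0-00,1--100,1-01-0,11--00
  m54 ⊆ 1-01-0 [E]
  m56 ⊆ -1-000,11--00,11-00-,111-0-
  m57 ⊆ 11-00-,111-0-
  m60 ⊆ 1--100,1-110-,11--00,111-0-
  m61 ⊆ --1101,1-110-,111-0-
E = {--0-00, -0001-, -1-000, 0-00-0, 0-111-, 001-01, 1-01-0, 10-011, 11-00-}
Petrick residual → -01110, 00-010, 01-1-1, 1-110-
Cover = c'e'f' + b'c'd'e + b'cdef' + bd'e'f' + a'c'd'f' + a'cde + a'b'd'ef' + a'b'ce'f + a'bdf + ac'df' + acde' + ab'd'ef + abd'e'  |cover|=13

13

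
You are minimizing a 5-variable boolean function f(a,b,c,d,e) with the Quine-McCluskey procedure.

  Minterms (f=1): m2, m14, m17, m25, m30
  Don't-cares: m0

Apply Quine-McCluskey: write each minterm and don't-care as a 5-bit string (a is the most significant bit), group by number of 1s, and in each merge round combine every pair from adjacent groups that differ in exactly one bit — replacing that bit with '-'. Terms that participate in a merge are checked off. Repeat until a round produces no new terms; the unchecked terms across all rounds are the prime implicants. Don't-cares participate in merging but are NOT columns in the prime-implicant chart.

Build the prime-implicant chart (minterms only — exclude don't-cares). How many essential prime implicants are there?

3

size-2^0 implicants → 00000(✓)  00010(✓)  01110(✓)  10001(✓)  11001(✓)  11110(✓)
size-2^1 implicants → -1110  000-0  1-001
Unchecked terms (primes): -1110, 000-0, 1-001
Minterm coverage:
  m2 ⊆ 000-0 [E]
  m14 ⊆ -1110 [E]
  m17 ⊆ 1-001 [E]
  m25 ⊆ 1-001 [E]
  m30 ⊆ -1110 [E]
E = {-1110, 000-0, 1-001}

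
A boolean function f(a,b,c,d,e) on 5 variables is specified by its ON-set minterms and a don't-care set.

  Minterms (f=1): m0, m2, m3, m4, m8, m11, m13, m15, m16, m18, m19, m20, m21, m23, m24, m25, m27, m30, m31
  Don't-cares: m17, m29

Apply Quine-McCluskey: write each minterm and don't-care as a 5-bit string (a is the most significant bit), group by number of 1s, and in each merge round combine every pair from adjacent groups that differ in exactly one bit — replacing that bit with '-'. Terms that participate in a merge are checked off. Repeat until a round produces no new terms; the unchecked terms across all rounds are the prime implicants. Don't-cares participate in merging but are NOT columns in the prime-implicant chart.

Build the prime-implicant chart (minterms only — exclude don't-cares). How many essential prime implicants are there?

5

size-2^0 implicants → 00000(✓)  00010(✓)  00011(✓)  00100(✓)  01000(✓)  01011(✓)  01101(✓)  01111(✓)  10000(✓)  10001(✓)  10010(✓)  10011(✓)  10100(✓)  10101(✓)  10111(✓)  11000(✓)  11001(✓)  11011(✓)  11101(✓)  11110(✓)  11111(✓)
size-2^1 implicants → -0000(✓)  -0010(✓)  -0011(✓)  -0100(✓)  -1000(✓)  -1011(✓)  -1101(✓)  -1111(✓)  0-000(✓)  0-011(✓)  00-00(✓)  000-0(✓)  0001-(✓)  01-11(✓)  011-1(✓)  1-000(✓)  1-001(✓)  1-011(✓)  1-101(✓)  1-111(✓)  10-00(✓)  10-01(✓)  10-11(✓)  100-0(✓)  100-1(✓)  1000-(✓)  1001-(✓)  101-1(✓)  1010-(✓)  11-01(✓)  11-11(✓)  110-1(✓)  1100-(✓)  111-1(✓)  1111-
size-2^2 implicants → --000  --011  -0-00  -00-0  -001-  -1-11  -11-1  1--01(✓)  1--11(✓)  1-0-1(✓)  1-00-  1-1-1(✓)  10--1(✓)  10-0-  100--  11--1(✓)
size-2^3 implicants → 1---1
Unchecked terms (primes): --000, --011, -0-00, -00-0, -001-, -1-11, -11-1, 1---1, 1-00-, 10-0-, 100--, 1111-
Minterm coverage:
  m0 ⊆ --000,-0-00,-00-0
  m2 ⊆ -00-0,-001-
  m3 ⊆ --011,-001-
  m4 ⊆ -0-00 [E]
  m8 ⊆ --000 [E]
  m11 ⊆ --011,-1-11
  m13 ⊆ -11-1 [E]
  m15 ⊆ -1-11,-11-1
  m16 ⊆ --000,-0-00,-00-0,1-00-,10-0-,100--
  m18 ⊆ -00-0,-001-,100--
  m19 ⊆ --011,-001-,1---1,100--
  m20 ⊆ -0-00,10-0-
  m21 ⊆ 1---1,10-0-
  m23 ⊆ 1---1 [E]
  m24 ⊆ --000,1-00-
  m25 ⊆ 1---1,1-00-
  m27 ⊆ --011,-1-11,1---1
  m30 ⊆ 1111- [E]
  m31 ⊆ -1-11,-11-1,1---1,1111-
E = {--000, -0-00, -11-1, 1---1, 1111-}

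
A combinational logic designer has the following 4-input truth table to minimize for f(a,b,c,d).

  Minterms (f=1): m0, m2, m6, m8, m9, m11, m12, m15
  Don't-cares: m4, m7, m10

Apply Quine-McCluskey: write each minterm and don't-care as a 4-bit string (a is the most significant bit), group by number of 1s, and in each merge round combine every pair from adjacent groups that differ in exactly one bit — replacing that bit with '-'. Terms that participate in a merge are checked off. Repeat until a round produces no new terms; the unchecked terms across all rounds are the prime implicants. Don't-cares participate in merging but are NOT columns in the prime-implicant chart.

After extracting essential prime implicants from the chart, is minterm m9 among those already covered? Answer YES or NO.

YES

[col 0] 0000*, 0010*, 0100*, 0110*, 0111*, 1000*, 1001*, 1010*, 1011*, 1100*, 1111*
[col 1] -000*, -010*, -100*, -111, 0-00*, 0-10*, 00-0*, 01-0*, 011-, 1-00*, 1-11, 10-0*, 10-1*, 100-*, 101-*
[col 2] --00, -0-0, 0--0, 10--
Prime implicants: --00, -0-0, -111, 0--0, 011-, 1-11, 10--
PI chart (minterm → PIs covering it):
  0 | --00,-0-0,0--0
  2 | -0-0,0--0
  6 | 0--0,011-
  8 | --00,-0-0,10--
  9 | 10--  (sole → essential)
  11 | 1-11,10--
  12 | --00  (sole → essential)
  15 | -111,1-11
Essential prime implicants: --00, 10--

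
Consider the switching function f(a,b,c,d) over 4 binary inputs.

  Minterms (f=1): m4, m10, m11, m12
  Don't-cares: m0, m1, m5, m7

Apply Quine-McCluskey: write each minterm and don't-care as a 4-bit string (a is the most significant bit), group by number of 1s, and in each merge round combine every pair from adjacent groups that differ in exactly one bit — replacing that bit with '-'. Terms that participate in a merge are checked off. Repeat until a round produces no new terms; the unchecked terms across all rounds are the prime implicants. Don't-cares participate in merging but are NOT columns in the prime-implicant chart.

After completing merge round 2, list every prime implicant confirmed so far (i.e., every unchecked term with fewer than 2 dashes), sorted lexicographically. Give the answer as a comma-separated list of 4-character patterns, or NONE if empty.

-100, 01-1, 101-

Round 0: 0000✓ 0001✓ 0100✓ 0101✓ 0111✓ 1010✓ 1011✓ 1100✓
Round 1: -100 0-00✓ 0-01✓ 000-✓ 01-1 010-✓ 101-
Round 2: 0-0-
PIs = {-100, 0-0-, 01-1, 101-}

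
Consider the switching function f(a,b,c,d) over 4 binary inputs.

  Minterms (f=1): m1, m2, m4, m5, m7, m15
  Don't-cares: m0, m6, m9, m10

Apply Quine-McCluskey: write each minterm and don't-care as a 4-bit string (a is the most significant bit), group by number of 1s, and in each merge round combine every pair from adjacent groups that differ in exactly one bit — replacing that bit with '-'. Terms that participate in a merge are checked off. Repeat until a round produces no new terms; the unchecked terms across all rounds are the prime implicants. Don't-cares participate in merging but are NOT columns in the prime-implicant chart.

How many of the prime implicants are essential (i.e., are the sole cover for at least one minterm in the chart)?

[col 0] 0000*, 0001*, 0010*, 0100*, 0101*, 0110*, 0111*, 1001*, 1010*, 1111*
[col 1] -001, -010, -111, 0-00*, 0-01*, 0-10*, 00-0*, 000-*, 01-0*, 01-1*, 010-*, 011-*
[col 2] 0--0, 0-0-, 01--
Prime implicants: -001, -010, -111, 0--0, 0-0-, 01--
PI chart (minterm → PIs covering it):
  1 | -001,0-0-
  2 | -010,0--0
  4 | 0--0,0-0-,01--
  5 | 0-0-,01--
  7 | -111,01--
  15 | -111  (sole → essential)
Essential prime implicants: -111

1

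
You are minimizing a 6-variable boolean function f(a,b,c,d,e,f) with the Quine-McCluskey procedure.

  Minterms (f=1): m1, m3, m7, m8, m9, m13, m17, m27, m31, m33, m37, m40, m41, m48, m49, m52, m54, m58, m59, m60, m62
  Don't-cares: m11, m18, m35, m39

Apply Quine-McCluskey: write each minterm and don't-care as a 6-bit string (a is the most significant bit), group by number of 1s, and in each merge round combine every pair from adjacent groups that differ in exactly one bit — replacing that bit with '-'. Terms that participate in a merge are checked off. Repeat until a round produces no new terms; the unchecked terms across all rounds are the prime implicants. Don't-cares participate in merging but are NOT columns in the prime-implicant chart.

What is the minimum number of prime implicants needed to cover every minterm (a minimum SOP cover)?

9

[col 0] 000001*, 000011*, 000111*, 001000*, 001001*, 001011*, 001101*, 010001*, 010010, 011011*, 011111*, 100001*, 100011*, 100101*, 100111*, 101000*, 101001*, 110000*, 110001*, 110100*, 110110*, 111010*, 111011*, 111100*, 111110*
[col 1] -00001*, -00011*, -00111*, -01000*, -01001*, -10001*, -11011, 0-0001*, 0-1011, 00-001*, 00-011*, 000-11*, 0000-1*, 001-01, 0010-1*, 00100-*, 011-11, 1-0001*, 10-001*, 100-01*, 100-11*, 1000-1*, 1001-1*, 10100-*, 11-100*, 11-110*, 110-00, 11000-, 1101-0*, 111-10, 11101-, 1111-0*
[col 2] --0001, -0-001, -00-11, -000-1, -0100-, 00-0-1, 100--1, 11-1-0
Prime implicants: --0001, -0-001, -00-11, -000-1, -0100-, -11011, 0-1011, 00-0-1, 001-01, 010010, 011-11, 100--1, 11-1-0, 110-00, 11000-, 111-10, 11101-
PI chart (minterm → PIs covering it):
  1 | --0001,-0-001,-000-1,00-0-1
  3 | -00-11,-000-1,00-0-1
  7 | -00-11  (sole → essential)
  8 | -0100-  (sole → essential)
  9 | -0-001,-0100-,00-0-1,001-01
  13 | 001-01  (sole → essential)
  17 | --0001  (sole → essential)
  27 | -11011,0-1011,011-11
  31 | 011-11  (sole → essential)
  33 | --0001,-0-001,-000-1,100--1
  37 | 100--1  (sole → essential)
  40 | -0100-  (sole → essential)
  41 | -0-001,-0100-
  48 | 110-00,11000-
  49 | --0001,11000-
  52 | 11-1-0,110-00
  54 | 11-1-0  (sole → essential)
  58 | 111-10,11101-
  59 | -11011,11101-
  60 | 11-1-0  (sole → essential)
  62 | 11-1-0,111-10
Essential prime implicants: --0001, -00-11, -0100-, 001-01, 011-11, 100--1, 11-1-0
Petrick residual → 110-00, 11101-
Minimum SOP uses 9 PIs: c'd'e'f + b'c'ef + b'cd'e' + a'b'ce'f + a'bcef + ab'c'f + abdf' + abc'e'f' + abcd'e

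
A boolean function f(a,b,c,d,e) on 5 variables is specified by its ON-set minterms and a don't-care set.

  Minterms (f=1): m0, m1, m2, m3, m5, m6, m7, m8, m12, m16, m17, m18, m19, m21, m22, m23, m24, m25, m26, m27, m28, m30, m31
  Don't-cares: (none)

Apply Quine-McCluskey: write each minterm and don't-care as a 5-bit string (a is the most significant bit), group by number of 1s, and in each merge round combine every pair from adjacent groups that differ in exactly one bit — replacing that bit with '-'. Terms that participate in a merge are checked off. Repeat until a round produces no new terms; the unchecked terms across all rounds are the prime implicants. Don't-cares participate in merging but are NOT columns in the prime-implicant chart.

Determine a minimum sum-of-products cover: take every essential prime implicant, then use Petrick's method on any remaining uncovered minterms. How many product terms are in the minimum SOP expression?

6

[col 0] 00000*, 00001*, 00010*, 00011*, 00101*, 00110*, 00111*, 01000*, 01100*, 10000*, 10001*, 10010*, 10011*, 10101*, 10110*, 10111*, 11000*, 11001*, 11010*, 11011*, 11100*, 11110*, 11111*
[col 1] -0000*, -0001*, -0010*, -0011*, -0101*, -0110*, -0111*, -1000*, -1100*, 0-000*, 00-01*, 00-10*, 00-11*, 000-0*, 000-1*, 0000-*, 0001-*, 001-1*, 0011-*, 01-00*, 1-000*, 1-001*, 1-010*, 1-011*, 1-110*, 1-111*, 10-01*, 10-10*, 10-11*, 100-0*, 100-1*, 1000-*, 1001-*, 101-1*, 1011-*, 11-00*, 11-10*, 11-11*, 110-0*, 110-1*, 1100-*, 1101-*, 111-0*, 1111-*
[col 2] --000, -0-01*, -0-10*, -0-11*, -00-0*, -00-1*, -000-*, -001-*, -01-1*, -011-*, -1-00, 00--1*, 00-1-*, 000--*, 1--10*, 1--11*, 1-0-0*, 1-0-1*, 1-00-*, 1-01-*, 1-11-*, 10--1*, 10-1-*, 100--*, 11--0, 11-1-*, 110--*
[col 3] -0--1, -0-1-, -00--, 1--1-, 1-0--
Prime implicants: --000, -0--1, -0-1-, -00--, -1-00, 1--1-, 1-0--, 11--0
PI chart (minterm → PIs covering it):
  0 | --000,-00--
  1 | -0--1,-00--
  2 | -0-1-,-00--
  3 | -0--1,-0-1-,-00--
  5 | -0--1  (sole → essential)
  6 | -0-1-  (sole → essential)
  7 | -0--1,-0-1-
  8 | --000,-1-00
  12 | -1-00  (sole → essential)
  16 | --000,-00--,1-0--
  17 | -0--1,-00--,1-0--
  18 | -0-1-,-00--,1--1-,1-0--
  19 | -0--1,-0-1-,-00--,1--1-,1-0--
  21 | -0--1  (sole → essential)
  22 | -0-1-,1--1-
  23 | -0--1,-0-1-,1--1-
  24 | --000,-1-00,1-0--,11--0
  25 | 1-0--  (sole → essential)
  26 | 1--1-,1-0--,11--0
  27 | 1--1-,1-0--
  28 | -1-00,11--0
  30 | 1--1-,11--0
  31 | 1--1-  (sole → essential)
Essential prime implicants: -0--1, -0-1-, -1-00, 1--1-, 1-0--
Petrick residual → --000
Minimum SOP uses 6 PIs: c'd'e' + b'e + b'd + bd'e' + ad + ac'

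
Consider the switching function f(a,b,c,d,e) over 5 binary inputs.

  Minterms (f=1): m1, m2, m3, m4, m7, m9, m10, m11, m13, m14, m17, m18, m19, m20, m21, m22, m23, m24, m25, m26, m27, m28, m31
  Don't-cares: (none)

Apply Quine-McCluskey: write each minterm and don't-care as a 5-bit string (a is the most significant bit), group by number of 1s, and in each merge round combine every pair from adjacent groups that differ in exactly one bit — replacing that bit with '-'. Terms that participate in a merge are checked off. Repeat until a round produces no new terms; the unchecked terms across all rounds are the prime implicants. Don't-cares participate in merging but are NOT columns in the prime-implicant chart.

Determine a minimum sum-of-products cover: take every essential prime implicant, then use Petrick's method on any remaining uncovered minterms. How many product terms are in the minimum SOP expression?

[col 0] 00001*, 00010*, 00011*, 00100*, 00111*, 01001*, 01010*, 01011*, 01101*, 01110*, 10001*, 10010*, 10011*, 10100*, 10101*, 10110*, 10111*, 11000*, 11001*, 11010*, 11011*, 11100*, 11111*
[col 1] -0001*, -0010*, -0011*, -0100, -0111*, -1001*, -1010*, -1011*, 0-001*, 0-010*, 0-011*, 00-11*, 000-1*, 0001-*, 01-01, 01-10, 010-1*, 0101-*, 1-001*, 1-010*, 1-011*, 1-100, 1-111*, 10-01*, 10-10*, 10-11*, 100-1*, 1001-*, 101-0*, 101-1*, 1010-*, 1011-*, 11-00, 11-11*, 110-0*, 110-1*, 1100-*, 1101-*
[col 2] --001*, --010*, --011*, -0-11, -00-1*, -001-*, -10-1*, -101-*, 0-0-1*, 0-01-*, 1--11, 1-0-1*, 1-01-*, 10--1, 10-1-, 101--, 110--
[col 3] --0-1, --01-
Prime implicants: --0-1, --01-, -0-11, -0100, 01-01, 01-10, 1--11, 1-100, 10--1, 10-1-, 101--, 11-00, 110--
PI chart (minterm → PIs covering it):
  1 | --0-1  (sole → essential)
  2 | --01-  (sole → essential)
  3 | --0-1,--01-,-0-11
  4 | -0100  (sole → essential)
  7 | -0-11  (sole → essential)
  9 | --0-1,01-01
  10 | --01-,01-10
  11 | --0-1,--01-
  13 | 01-01  (sole → essential)
  14 | 01-10  (sole → essential)
  17 | --0-1,10--1
  18 | --01-,10-1-
  19 | --0-1,--01-,-0-11,1--11,10--1,10-1-
  20 | -0100,1-100,101--
  21 | 10--1,101--
  22 | 10-1-,101--
  23 | -0-11,1--11,10--1,10-1-,101--
  24 | 11-00,110--
  25 | --0-1,110--
  26 | --01-,110--
  27 | --0-1,--01-,1--11,110--
  28 | 1-100,11-00
  31 | 1--11  (sole → essential)
Essential prime implicants: --0-1, --01-, -0-11, -0100, 01-01, 01-10, 1--11
Petrick residual → 101--, 11-00
Minimum SOP uses 9 PIs: c'e + c'd + b'de + b'cd'e' + a'bd'e + a'bde' + ade + ab'c + abd'e'

9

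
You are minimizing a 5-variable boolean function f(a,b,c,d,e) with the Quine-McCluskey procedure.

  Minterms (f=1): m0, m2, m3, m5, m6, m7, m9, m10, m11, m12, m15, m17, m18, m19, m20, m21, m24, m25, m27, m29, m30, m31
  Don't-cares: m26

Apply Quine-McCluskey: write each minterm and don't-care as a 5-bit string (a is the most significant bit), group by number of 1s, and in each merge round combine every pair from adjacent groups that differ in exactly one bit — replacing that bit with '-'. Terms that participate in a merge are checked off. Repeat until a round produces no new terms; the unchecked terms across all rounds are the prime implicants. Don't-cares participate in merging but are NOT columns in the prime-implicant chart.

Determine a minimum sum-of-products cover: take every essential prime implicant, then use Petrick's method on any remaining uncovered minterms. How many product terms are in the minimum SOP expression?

11

Round 0: 00000✓ 00010✓ 00011✓ 00101✓ 00110✓ 00111✓ 01001✓ 01010✓ 01011✓ 01100 01111✓ 10001✓ 10010✓ 10011✓ 10100✓ 10101✓ 11000✓ 11001✓ 11010✓ 11011✓ 11101✓ 11110✓ 11111✓
Round 1: -0010✓ -0011✓ -0101 -1001✓ -1010✓ -1011✓ -1111✓ 0-010✓ 0-011✓ 0-111✓ 00-10✓ 00-11✓ 000-0 0001-✓ 001-1 0011-✓ 01-11✓ 010-1✓ 0101-✓ 1-001✓ 1-010✓ 1-011✓ 1-101✓ 10-01✓ 100-1✓ 1001-✓ 1010- 11-01✓ 11-10✓ 11-11✓ 110-0✓ 110-1✓ 1100-✓ 1101-✓ 111-1✓ 1111-✓
Round 2: --010✓ --011✓ -001-✓ -1-11 -10-1 -101-✓ 0--11 0-01-✓ 00-1- 1--01 1-0-1 1-01-✓ 11--1 11-1- 110--
Round 3: --01-
PIs = {--01-, -0101, -1-11, -10-1, 0--11, 00-1-, 000-0, 001-1, 01100, 1--01, 1-0-1, 1010-, 11--1, 11-1-, 110--}
Coverage chart:
  m0: 000-0 ←essential
  m2: --01-,00-1-,000-0
  m3: --01-,0--11,00-1-
  m5: -0101,001-1
  m6: 00-1- ←essential
  m7: 0--11,00-1-,001-1
  m9: -10-1 ←essential
  m10: --01- ←essential
  m11: --01-,-1-11,-10-1,0--11
  m12: 01100 ←essential
  m15: -1-11,0--11
  m17: 1--01,1-0-1
  m18: --01- ←essential
  m19: --01-,1-0-1
  m20: 1010- ←essential
  m21: -0101,1--01,1010-
  m24: 110-- ←essential
  m25: -10-1,1--01,1-0-1,11--1,110--
  m27: --01-,-1-11,-10-1,1-0-1,11--1,11-1-,110--
  m29: 1--01,11--1
  m30: 11-1- ←essential
  m31: -1-11,11--1,11-1-
Essential: --01-, -10-1, 00-1-, 000-0, 01100, 1010-, 11-1-, 110--
Petrick residual → -0101, -1-11, 1--01
Min cover (11 terms): c'd + b'cd'e + bde + bc'e + a'b'd + a'b'c'e' + a'bcd'e' + ad'e + ab'cd' + abd + abc'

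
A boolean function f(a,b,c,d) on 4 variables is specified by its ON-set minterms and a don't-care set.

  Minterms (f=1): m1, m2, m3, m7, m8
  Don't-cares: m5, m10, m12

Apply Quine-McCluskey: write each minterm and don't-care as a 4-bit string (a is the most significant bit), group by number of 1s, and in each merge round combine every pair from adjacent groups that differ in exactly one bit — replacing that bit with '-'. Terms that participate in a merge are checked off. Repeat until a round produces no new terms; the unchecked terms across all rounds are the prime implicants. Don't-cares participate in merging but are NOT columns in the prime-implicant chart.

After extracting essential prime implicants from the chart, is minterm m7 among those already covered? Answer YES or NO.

YES

size-2^0 implicants → 0001(✓)  0010(✓)  0011(✓)  0101(✓)  0111(✓)  1000(✓)  1010(✓)  1100(✓)
size-2^1 implicants → -010  0-01(✓)  0-11(✓)  00-1(✓)  001-  01-1(✓)  1-00  10-0
size-2^2 implicants → 0--1
Unchecked terms (primes): -010, 0--1, 001-, 1-00, 10-0
Minterm coverage:
  m1 ⊆ 0--1 [E]
  m2 ⊆ -010,001-
  m3 ⊆ 0--1,001-
  m7 ⊆ 0--1 [E]
  m8 ⊆ 1-00,10-0
E = {0--1}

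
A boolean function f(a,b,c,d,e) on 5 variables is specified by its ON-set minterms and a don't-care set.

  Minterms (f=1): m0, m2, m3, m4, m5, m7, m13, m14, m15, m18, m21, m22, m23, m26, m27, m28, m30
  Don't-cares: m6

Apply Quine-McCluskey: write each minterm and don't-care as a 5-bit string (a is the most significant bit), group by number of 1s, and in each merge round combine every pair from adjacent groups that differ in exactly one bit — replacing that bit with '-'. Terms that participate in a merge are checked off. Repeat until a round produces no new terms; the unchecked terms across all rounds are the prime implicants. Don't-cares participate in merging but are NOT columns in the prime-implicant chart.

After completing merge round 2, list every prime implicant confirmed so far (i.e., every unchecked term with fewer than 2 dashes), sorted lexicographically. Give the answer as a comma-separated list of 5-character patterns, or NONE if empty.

1101-, 111-0

size-2^0 implicants → 00000(✓)  00010(✓)  00011(✓)  00100(✓)  00101(✓)  00110(✓)  00111(✓)  01101(✓)  01110(✓)  01111(✓)  10010(✓)  10101(✓)  10110(✓)  10111(✓)  11010(✓)  11011(✓)  11100(✓)  11110(✓)
size-2^1 implicants → -0010(✓)  -0101(✓)  -0110(✓)  -0111(✓)  -1110(✓)  0-101(✓)  0-110(✓)  0-111(✓)  00-00(✓)  00-10(✓)  00-11(✓)  000-0(✓)  0001-(✓)  001-0(✓)  001-1(✓)  0010-(✓)  0011-(✓)  011-1(✓)  0111-(✓)  1-010(✓)  1-110(✓)  10-10(✓)  101-1(✓)  1011-(✓)  11-10(✓)  1101-  111-0
size-2^2 implicants → --110  -0-10  -01-1  -011-  0-1-1  0-11-  00--0  00-1-  001--  1--10
Unchecked terms (primes): --110, -0-10, -01-1, -011-, 0-1-1, 0-11-, 00--0, 00-1-, 001--, 1--10, 1101-, 111-0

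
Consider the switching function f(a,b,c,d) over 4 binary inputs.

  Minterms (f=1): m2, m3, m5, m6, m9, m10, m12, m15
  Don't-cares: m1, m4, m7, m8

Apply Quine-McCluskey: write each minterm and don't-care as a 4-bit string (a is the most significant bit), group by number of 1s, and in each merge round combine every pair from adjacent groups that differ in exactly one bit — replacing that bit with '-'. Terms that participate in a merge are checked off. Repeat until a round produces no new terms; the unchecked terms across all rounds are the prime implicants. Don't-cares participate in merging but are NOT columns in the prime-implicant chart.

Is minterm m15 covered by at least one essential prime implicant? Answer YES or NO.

YES

[col 0] 0001*, 0010*, 0011*, 0100*, 0101*, 0110*, 0111*, 1000*, 1001*, 1010*, 1100*, 1111*
[col 1] -001, -010, -100, -111, 0-01*, 0-10*, 0-11*, 00-1*, 001-*, 01-0*, 01-1*, 010-*, 011-*, 1-00, 10-0, 100-
[col 2] 0--1, 0-1-, 01--
Prime implicants: -001, -010, -100, -111, 0--1, 0-1-, 01--, 1-00, 10-0, 100-
PI chart (minterm → PIs covering it):
  2 | -010,0-1-
  3 | 0--1,0-1-
  5 | 0--1,01--
  6 | 0-1-,01--
  9 | -001,100-
  10 | -010,10-0
  12 | -100,1-00
  15 | -111  (sole → essential)
Essential prime implicants: -111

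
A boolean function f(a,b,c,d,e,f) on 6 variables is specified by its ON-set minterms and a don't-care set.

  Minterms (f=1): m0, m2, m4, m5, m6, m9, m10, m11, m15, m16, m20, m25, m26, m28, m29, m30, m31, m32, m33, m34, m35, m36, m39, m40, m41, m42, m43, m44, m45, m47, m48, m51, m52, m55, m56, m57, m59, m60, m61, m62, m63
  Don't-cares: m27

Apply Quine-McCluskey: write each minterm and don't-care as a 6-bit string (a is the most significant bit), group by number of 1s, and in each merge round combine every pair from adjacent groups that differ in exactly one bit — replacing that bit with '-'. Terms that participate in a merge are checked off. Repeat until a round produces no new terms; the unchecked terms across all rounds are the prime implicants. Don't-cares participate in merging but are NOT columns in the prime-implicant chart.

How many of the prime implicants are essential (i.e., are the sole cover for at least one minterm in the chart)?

8

size-2^0 implicants → 000000(✓)  000010(✓)  000100(✓)  000101(✓)  000110(✓)  001001(✓)  001010(✓)  001011(✓)  001111(✓)  010000(✓)  010100(✓)  011001(✓)  011010(✓)  011011(✓)  011100(✓)  011101(✓)  011110(✓)  011111(✓)  100000(✓)  100001(✓)  100010(✓)  100011(✓)  100100(✓)  100111(✓)  101000(✓)  101001(✓)  101010(✓)  101011(✓)  101100(✓)  101101(✓)  101111(✓)  110000(✓)  110011(✓)  110100(✓)  110111(✓)  111000(✓)  111001(✓)  111011(✓)  111100(✓)  111101(✓)  111110(✓)  111111(✓)
size-2^1 implicants → -00000(✓)  -00010(✓)  -00100(✓)  -01001(✓)  -01010(✓)  -01011(✓)  -01111(✓)  -10000(✓)  -10100(✓)  -11001(✓)  -11011(✓)  -11100(✓)  -11101(✓)  -11110(✓)  -11111(✓)  0-0000(✓)  0-0100(✓)  0-1001(✓)  0-1010(✓)  0-1011(✓)  0-1111(✓)  00-010(✓)  000-00(✓)  000-10(✓)  0000-0(✓)  0001-0(✓)  00010-  001-11(✓)  0010-1(✓)  00101-(✓)  01-100(✓)  010-00(✓)  011-01(✓)  011-10(✓)  011-11(✓)  0110-1(✓)  01101-(✓)  0111-0(✓)  0111-1(✓)  01110-(✓)  01111-(✓)  1-0000(✓)  1-0011(✓)  1-0100(✓)  1-0111(✓)  1-1000(✓)  1-1001(✓)  1-1011(✓)  1-1100(✓)  1-1101(✓)  1-1111(✓)  10-000(✓)  10-001(✓)  10-010(✓)  10-011(✓)  10-100(✓)  10-111(✓)  100-00(✓)  100-11(✓)  1000-0(✓)  1000-1(✓)  10000-(✓)  10001-(✓)  101-00(✓)  101-01(✓)  101-11(✓)  1010-0(✓)  1010-1(✓)  10100-(✓)  10101-(✓)  1011-1(✓)  10110-(✓)  11-000(✓)  11-011(✓)  11-100(✓)  11-111(✓)  110-00(✓)  110-11(✓)  111-00(✓)  111-01(✓)  111-11(✓)  1110-1(✓)  11100-(✓)  1111-0(✓)  1111-1(✓)  11110-(✓)  11111-(✓)
size-2^2 implicants → --0000(✓)  --0100(✓)  --1001(✓)  --1011(✓)  --1111(✓)  -0-010  -00-00(✓)  -000-0  -01-11(✓)  -010-1(✓)  -0101-  -1-100  -10-00(✓)  -11-01(✓)  -11-11(✓)  -110-1(✓)  -111-0(✓)  -111-1(✓)  -1110-(✓)  -1111-(✓)  0-0-00(✓)  0-1-11(✓)  0-10-1(✓)  0-101-  000--0  011--1(✓)  011-1-  0111--(✓)  1--000(✓)  1--011(✓)  1--100(✓)  1--111(✓)  1-0-00(✓)  1-0-11(✓)  1-1-00(✓)  1-1-01(✓)  1-1-11(✓)  1-10-1(✓)  1-100-(✓)  1-11-1(✓)  1-110-(✓)  10--00(✓)  10--11(✓)  10-0-0(✓)  10-0-1(✓)  10-00-(✓)  10-01-(✓)  1000--(✓)  101--1(✓)  101-0-(✓)  1010--(✓)  11--00(✓)  11--11(✓)  111--1(✓)  111-0-(✓)  1111--(✓)
size-2^3 implicants → --0-00  --1-11  --10-1  -11--1  -111--  1---00  1---11  1-1--1  1-1-0-  10-0--
Unchecked terms (primes): --0-00, --1-11, --10-1, -0-010, -000-0, -0101-, -1-100, -11--1, -111--, 0-101-, 000--0, 00010-, 011-1-, 1---00, 1---11, 1-1--1, 1-1-0-, 10-0--
Minterm coverage:
  m0 ⊆ --0-00,-000-0,000--0
  m2 ⊆ -0-010,-000-0,000--0
  m4 ⊆ --0-00,000--0,00010-
  m5 ⊆ 00010- [E]
  m6 ⊆ 000--0 [E]
  m9 ⊆ --10-1 [E]
  m10 ⊆ -0-010,-0101-,0-101-
  m11 ⊆ --1-11,--10-1,-0101-,0-101-
  m15 ⊆ --1-11 [E]
  m16 ⊆ --0-00 [E]
  m20 ⊆ --0-00,-1-100
  m25 ⊆ --10-1,-11--1
  m26 ⊆ 0-101-,011-1-
  m28 ⊆ -1-100,-111--
  m29 ⊆ -11--1,-111--
  m30 ⊆ -111--,011-1-
  m31 ⊆ --1-11,-11--1,-111--,011-1-
  m32 ⊆ --0-00,-000-0,1---00,10-0--
  m33 ⊆ 10-0-- [E]
  m34 ⊆ -0-010,-000-0,10-0--
  m35 ⊆ 1---11,10-0--
  m36 ⊆ --0-00,1---00
  m39 ⊆ 1---11 [E]
  m40 ⊆ 1---00,1-1-0-,10-0--
  m41 ⊆ --10-1,1-1--1,1-1-0-,10-0--
  m42 ⊆ -0-010,-0101-,10-0--
  m43 ⊆ --1-11,--10-1,-0101-,1---11,1-1--1,10-0--
  m44 ⊆ 1---00,1-1-0-
  m45 ⊆ 1-1--1,1-1-0-
  m47 ⊆ --1-11,1---11,1-1--1
  m48 ⊆ --0-00,1---00
  m51 ⊆ 1---11 [E]
  m52 ⊆ --0-00,-1-100,1---00
  m55 ⊆ 1---11 [E]
  m56 ⊆ 1---00,1-1-0-
  m57 ⊆ --10-1,-11--1,1-1--1,1-1-0-
  m59 ⊆ --1-11,--10-1,-11--1,1---11,1-1--1
  m60 ⊆ -1-100,-111--,1---00,1-1-0-
  m61 ⊆ -11--1,-111--,1-1--1,1-1-0-
  m62 ⊆ -111-- [E]
  m63 ⊆ --1-11,-11--1,-111--,1---11,1-1--1
E = {--0-00, --1-11, --10-1, -111--, 000--0, 00010-, 1---11, 10-0--}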